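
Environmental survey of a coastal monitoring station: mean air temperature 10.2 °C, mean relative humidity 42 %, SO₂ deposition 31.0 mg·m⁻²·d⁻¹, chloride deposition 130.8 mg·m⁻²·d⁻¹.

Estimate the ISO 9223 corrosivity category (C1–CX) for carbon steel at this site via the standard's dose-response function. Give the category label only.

C3

carbon steel: T>10 °C ⇒ hinge -0.054·(10.2−10) = -0.0108
  sulphur-dioxide contribution → 24.19 μm/a
  chloride contribution → 12.59 μm/a
  total first-year rate 36.78 μm/a
Category bounds: 25…50 μm/a bracket r_corr ⇒ C3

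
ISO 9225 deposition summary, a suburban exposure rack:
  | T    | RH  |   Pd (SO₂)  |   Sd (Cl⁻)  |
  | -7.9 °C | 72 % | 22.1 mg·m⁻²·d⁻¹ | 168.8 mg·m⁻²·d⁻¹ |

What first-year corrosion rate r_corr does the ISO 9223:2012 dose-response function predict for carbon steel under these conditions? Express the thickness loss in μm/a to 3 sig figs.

r_corr = 21.8 μm/a

carbon steel: temperature factor f = +0.150·(-17.9) = -2.6850
  sulphur-dioxide contribution → 2.549 μm/a
  chloride contribution → 19.24 μm/a
  total first-year rate 21.79 μm/a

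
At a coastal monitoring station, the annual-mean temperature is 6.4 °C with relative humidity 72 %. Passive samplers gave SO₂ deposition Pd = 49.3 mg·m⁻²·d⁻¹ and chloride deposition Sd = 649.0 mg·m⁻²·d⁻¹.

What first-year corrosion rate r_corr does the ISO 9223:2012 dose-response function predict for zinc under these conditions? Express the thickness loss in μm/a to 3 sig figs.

r_corr = 3.87 μm/a

zinc: temperature factor f = +0.038·(-3.6) = -0.1368
  sulphur-dioxide contribution → 1.716 μm/a
  chloride contribution → 2.15 μm/a
  ⇒ r_corr(zinc) = 3.866 μm/a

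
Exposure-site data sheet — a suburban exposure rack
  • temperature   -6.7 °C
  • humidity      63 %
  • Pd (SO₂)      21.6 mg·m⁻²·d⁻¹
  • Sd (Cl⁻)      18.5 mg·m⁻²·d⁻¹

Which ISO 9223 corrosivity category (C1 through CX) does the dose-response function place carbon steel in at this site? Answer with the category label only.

C2

carbon steel: T≤10 °C ⇒ hinge +0.150·(-6.7−10) = -2.5050
  sulphur-dioxide contribution → 2.519 μm/a
  chloride contribution → 3.808 μm/a
  total first-year rate 6.327 μm/a
6.33 μm/a falls in (1.3, 25] for carbon steel → category C2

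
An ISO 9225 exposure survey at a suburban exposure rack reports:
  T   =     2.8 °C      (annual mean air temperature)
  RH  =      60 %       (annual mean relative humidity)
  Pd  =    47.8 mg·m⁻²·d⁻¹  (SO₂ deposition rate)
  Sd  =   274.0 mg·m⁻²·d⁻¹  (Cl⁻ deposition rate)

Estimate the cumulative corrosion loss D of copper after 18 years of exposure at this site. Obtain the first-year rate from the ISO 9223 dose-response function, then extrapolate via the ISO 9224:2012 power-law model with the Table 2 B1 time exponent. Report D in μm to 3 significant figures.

copper: f(T) = +0.126·(T−10) [T≤10 °C] = -0.9072
  sulphur-dioxide contribution → 0.2015 μm/a
  chloride contribution → 0.4641 μm/a
  total first-year rate 0.6656 μm/a
Long-term exponent b (ISO 9224 Table 2, B1) = 0.667
  D(18) = 0.6656 × 18^0.667 = 0.6656 × 6.875 = 4.576 μm

D(18) = 4.58 μm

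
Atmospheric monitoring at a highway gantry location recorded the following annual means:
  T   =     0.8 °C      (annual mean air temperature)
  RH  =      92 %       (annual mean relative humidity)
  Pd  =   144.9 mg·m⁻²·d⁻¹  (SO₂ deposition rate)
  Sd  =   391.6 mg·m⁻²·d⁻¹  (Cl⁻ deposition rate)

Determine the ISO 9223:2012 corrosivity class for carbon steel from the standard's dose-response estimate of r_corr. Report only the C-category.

carbon steel: f(T) = +0.150·(T−10) [T≤10 °C] = -1.3800
  Pd branch = 1.77·Pd^0.52·e^(0.02·RH+f) = 37.28 μm/a
  Cl⁻ term: 0.102·391.6^0.62·exp(0.033·92+0.04·0.8) = 88.83
  r_corr = 37.28 + 88.83 = 126.1 μm/a
ISO 9223 Table 2 (carbon steel): 80 < 126 ≤ 200 μm/a ⇒ C5

C5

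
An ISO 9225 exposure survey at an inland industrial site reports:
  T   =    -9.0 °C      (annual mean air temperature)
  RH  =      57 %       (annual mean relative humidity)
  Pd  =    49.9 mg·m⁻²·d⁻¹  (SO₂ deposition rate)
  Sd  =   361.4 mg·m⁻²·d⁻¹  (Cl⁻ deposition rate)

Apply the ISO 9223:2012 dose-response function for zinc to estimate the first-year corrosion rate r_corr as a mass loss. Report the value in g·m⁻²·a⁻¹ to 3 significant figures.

zinc: temperature factor f = +0.038·(-19.0) = -0.7220
  SO₂ term: 0.0129·49.9^0.44·exp(0.046·57-0.7220) = 0.4819
  Sd branch = 0.0175·Sd^0.57·e^(0.008·RH+0.085·T) = 0.3689 μm/a
  sum: 0.4819 + 0.3689 → r_corr = 0.8507 μm/a
Convert to mass loss: 0.8507 μm/a × 7.14 g/cm³ = 6.074 g·m⁻²·a⁻¹

r_corr = 6.07 g·m⁻²·a⁻¹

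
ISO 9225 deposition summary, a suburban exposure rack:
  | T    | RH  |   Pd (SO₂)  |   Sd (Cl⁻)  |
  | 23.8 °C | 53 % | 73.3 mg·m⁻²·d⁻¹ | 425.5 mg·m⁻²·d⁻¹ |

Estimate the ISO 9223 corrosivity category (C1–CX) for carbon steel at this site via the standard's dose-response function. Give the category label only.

carbon steel: temperature factor f = -0.054·(13.8) = -0.7452
  SO₂ term: 1.77·73.3^0.52·exp(0.02·53-0.7452) = 22.62
  Cl⁻ term: 0.102·425.5^0.62·exp(0.033·53+0.04·23.8) = 64.8
  r_corr = 22.62 + 64.8 = 87.42 μm/a
ISO 9223 Table 2 (carbon steel): 80 < 87.4 ≤ 200 μm/a ⇒ C5

C5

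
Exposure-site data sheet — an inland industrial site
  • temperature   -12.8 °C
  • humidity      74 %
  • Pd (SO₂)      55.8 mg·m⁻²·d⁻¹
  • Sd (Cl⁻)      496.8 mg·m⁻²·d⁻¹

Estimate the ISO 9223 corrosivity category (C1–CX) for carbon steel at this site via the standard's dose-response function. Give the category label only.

carbon steel: temperature factor f = +0.150·(-22.8) = -3.4200
  SO₂ term: 1.77·55.8^0.52·exp(0.02·74-3.4200) = 2.059
  Cl⁻ term: 0.102·496.8^0.62·exp(0.033·74+0.04·-12.8) = 32.99
  r_corr = 2.059 + 32.99 = 35.05 μm/a
35.1 μm/a falls in (25, 50] for carbon steel → category C3

C3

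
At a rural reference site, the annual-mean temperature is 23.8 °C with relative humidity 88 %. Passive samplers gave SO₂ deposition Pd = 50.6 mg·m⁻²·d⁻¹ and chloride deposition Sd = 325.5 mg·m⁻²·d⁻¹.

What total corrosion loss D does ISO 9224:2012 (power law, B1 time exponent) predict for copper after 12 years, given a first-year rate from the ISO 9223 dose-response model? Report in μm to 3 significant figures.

D(12) = 24.2 μm

copper: f(T) = -0.080·(T−10) [T>10 °C] = -1.1040
  SO₂ term: 0.0053·50.6^0.26·exp(0.059·88-1.1040) = 0.8765
  Sd branch = 0.01025·Sd^0.27·e^(0.036·RH+0.049·T) = 3.728 μm/a
  r_corr = 0.8765 + 3.728 = 4.604 μm/a
ISO 9224: D(t) = r_corr · t^b with b = 0.667 (copper, B1)
  D(12) = 4.604 × 12^0.667 = 4.604 × 5.246 = 24.15 μm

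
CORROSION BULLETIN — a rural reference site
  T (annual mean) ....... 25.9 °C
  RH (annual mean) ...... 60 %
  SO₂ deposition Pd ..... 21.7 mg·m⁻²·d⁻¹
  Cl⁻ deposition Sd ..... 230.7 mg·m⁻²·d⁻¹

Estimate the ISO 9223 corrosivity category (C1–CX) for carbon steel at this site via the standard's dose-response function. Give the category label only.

carbon steel: temperature factor f = -0.054·(15.9) = -0.8586
  sulphur-dioxide contribution → 12.34 μm/a
  chloride contribution → 60.75 μm/a
  total first-year rate 73.08 μm/a
ISO 9223 Table 2 (carbon steel): 50 < 73.1 ≤ 80 μm/a ⇒ C4

C4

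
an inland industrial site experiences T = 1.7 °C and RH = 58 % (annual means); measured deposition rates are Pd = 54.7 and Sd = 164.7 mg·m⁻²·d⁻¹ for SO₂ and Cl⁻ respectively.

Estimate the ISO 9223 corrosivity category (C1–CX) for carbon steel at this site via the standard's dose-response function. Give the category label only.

C3

carbon steel: f(T) = +0.150·(T−10) [T≤10 °C] = -1.2450
  Pd branch = 1.77·Pd^0.52·e^(0.02·RH+f) = 13.03 μm/a
  Cl⁻ term: 0.102·164.7^0.62·exp(0.033·58+0.04·1.7) = 17.53
  sum: 13.03 + 17.53 → r_corr = 30.55 μm/a
ISO 9223 Table 2 (carbon steel): 25 < 30.6 ≤ 50 μm/a ⇒ C3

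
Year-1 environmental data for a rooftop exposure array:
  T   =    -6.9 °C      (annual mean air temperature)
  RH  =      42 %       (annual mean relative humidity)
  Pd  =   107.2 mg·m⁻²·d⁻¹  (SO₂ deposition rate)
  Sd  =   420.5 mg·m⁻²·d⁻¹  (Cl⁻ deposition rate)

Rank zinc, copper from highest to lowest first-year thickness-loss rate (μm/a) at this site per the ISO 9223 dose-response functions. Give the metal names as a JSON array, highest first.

["zinc", "copper"]

zinc: T≤10 °C ⇒ hinge +0.038·(-6.9−10) = -0.6422
  sulphur-dioxide contribution → 0.3665 μm/a
  chloride contribution → 0.4264 μm/a
  total first-year rate 0.7928 μm/a
copper: T≤10 °C ⇒ hinge +0.126·(-6.9−10) = -2.1294
  sulphur-dioxide contribution → 0.02532 μm/a
  chloride contribution → 0.1694 μm/a
  total first-year rate 0.1947 μm/a
Ordering by μm/a: zinc (0.793) > copper (0.195)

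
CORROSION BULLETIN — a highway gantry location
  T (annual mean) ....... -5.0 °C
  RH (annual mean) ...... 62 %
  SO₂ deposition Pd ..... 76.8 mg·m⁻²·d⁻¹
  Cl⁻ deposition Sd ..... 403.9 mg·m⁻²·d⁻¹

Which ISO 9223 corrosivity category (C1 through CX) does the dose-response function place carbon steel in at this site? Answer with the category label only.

C3

carbon steel: T≤10 °C ⇒ hinge +0.150·(-5.0−10) = -2.2500
  SO₂ term: 1.77·76.8^0.52·exp(0.02·62-2.2500) = 6.162
  Sd branch = 0.102·Sd^0.62·e^(0.033·RH+0.04·T) = 26.68 μm/a
  sum: 6.162 + 26.68 → r_corr = 32.84 μm/a
Category bounds: 25…50 μm/a bracket r_corr ⇒ C3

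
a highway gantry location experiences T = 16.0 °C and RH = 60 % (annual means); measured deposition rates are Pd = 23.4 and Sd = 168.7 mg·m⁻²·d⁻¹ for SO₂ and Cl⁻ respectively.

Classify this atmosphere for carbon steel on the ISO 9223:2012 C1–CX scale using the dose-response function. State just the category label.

C4

carbon steel: temperature factor f = -0.054·(6.0) = -0.3240
  SO₂ term: 1.77·23.4^0.52·exp(0.02·60-0.3240) = 21.9
  Cl⁻ term: 0.102·168.7^0.62·exp(0.033·60+0.04·16.0) = 33.67
  r_corr = 21.9 + 33.67 = 55.57 μm/a
55.6 μm/a falls in (50, 80] for carbon steel → category C4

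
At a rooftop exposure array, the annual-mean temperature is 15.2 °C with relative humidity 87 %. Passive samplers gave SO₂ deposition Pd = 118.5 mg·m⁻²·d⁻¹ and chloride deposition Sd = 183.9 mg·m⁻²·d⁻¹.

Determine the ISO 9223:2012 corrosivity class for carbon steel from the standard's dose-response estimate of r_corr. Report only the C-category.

C5

carbon steel: temperature factor f = -0.054·(5.2) = -0.2808
  SO₂ term: 1.77·118.5^0.52·exp(0.02·87-0.2808) = 91.21
  Sd branch = 0.102·Sd^0.62·e^(0.033·RH+0.04·T) = 83.86 μm/a
  r_corr = 91.21 + 83.86 = 175.1 μm/a
ISO 9223 Table 2 (carbon steel): 80 < 175 ≤ 200 μm/a ⇒ C5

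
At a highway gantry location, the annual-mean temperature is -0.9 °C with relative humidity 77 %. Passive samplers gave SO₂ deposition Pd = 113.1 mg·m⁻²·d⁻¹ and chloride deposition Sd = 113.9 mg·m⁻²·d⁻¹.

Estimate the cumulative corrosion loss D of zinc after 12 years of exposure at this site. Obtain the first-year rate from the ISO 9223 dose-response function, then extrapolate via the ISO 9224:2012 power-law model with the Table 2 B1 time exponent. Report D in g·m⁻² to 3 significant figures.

D(12) = 151 g·m⁻²

zinc: T≤10 °C ⇒ hinge +0.038·(-0.9−10) = -0.4142
  Pd branch = 0.0129·Pd^0.44·e^(0.046·RH+f) = 2.358 μm/a
  Cl⁻ term: 0.0175·113.9^0.57·exp(0.008·77+0.085·-0.9) = 0.4462
  r_corr = 2.358 + 0.4462 = 2.804 μm/a
Long-term exponent b (ISO 9224 Table 2, B1) = 0.813
  D(12) = 2.804 × 12^0.813 = 2.804 × 7.54 = 21.14 μm
  Mass loss = 21.14 μm × 7.14 g/cm³ = 151 g·m⁻²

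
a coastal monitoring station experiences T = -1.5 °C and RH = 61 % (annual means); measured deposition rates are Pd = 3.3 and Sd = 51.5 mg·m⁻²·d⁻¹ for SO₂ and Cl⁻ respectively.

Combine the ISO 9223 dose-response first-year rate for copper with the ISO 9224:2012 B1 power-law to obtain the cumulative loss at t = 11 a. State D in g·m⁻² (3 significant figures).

copper: f(T) = +0.126·(T−10) [T≤10 °C] = -1.4490
  sulphur-dioxide contribution → 0.06206 μm/a
  chloride contribution → 0.2481 μm/a
  total first-year rate 0.3102 μm/a
ISO 9224: D(t) = r_corr · t^b with b = 0.667 (copper, B1)
  D(11) = 0.3102 × 11^0.667 = 0.3102 × 4.95 = 1.536 μm
  Mass loss = 1.536 μm × 8.96 g/cm³ = 13.76 g·m⁻²

D(11) = 13.8 g·m⁻²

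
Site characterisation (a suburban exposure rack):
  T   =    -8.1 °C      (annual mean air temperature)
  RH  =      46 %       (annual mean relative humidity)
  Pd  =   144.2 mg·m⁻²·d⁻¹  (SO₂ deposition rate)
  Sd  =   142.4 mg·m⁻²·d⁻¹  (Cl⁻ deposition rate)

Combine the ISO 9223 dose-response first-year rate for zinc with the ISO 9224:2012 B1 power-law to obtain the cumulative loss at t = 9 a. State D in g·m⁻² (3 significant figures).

D(9) = 29.6 g·m⁻²

zinc: f(T) = +0.038·(T−10) [T≤10 °C] = -0.6878
  SO₂ term: 0.0129·144.2^0.44·exp(0.046·46-0.6878) = 0.4795
  Cl⁻ term: 0.0175·142.4^0.57·exp(0.008·46+0.085·-8.1) = 0.2145
  sum: 0.4795 + 0.2145 → r_corr = 0.694 μm/a
ISO 9224: D(t) = r_corr · t^b with b = 0.813 (zinc, B1)
  D(9) = 0.694 × 9^0.813 = 0.694 × 5.968 = 4.141 μm
  Mass loss = 4.141 μm × 7.14 g/cm³ = 29.57 g·m⁻²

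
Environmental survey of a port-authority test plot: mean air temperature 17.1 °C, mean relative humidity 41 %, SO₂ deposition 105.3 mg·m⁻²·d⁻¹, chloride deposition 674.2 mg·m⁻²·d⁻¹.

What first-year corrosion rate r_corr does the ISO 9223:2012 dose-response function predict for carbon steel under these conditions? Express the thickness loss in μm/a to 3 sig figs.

carbon steel: f(T) = -0.054·(T−10) [T>10 °C] = -0.3834
  sulphur-dioxide contribution → 30.85 μm/a
  chloride contribution → 44.37 μm/a
  ⇒ r_corr(carbon steel) = 75.22 μm/a

r_corr = 75.2 μm/a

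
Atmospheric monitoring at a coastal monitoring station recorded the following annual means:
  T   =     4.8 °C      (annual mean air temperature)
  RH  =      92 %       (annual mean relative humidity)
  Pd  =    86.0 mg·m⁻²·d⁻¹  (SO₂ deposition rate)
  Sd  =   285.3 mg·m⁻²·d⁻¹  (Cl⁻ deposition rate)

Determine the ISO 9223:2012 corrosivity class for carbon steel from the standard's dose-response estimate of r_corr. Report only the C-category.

C5

carbon steel: T≤10 °C ⇒ hinge +0.150·(4.8−10) = -0.7800
  sulphur-dioxide contribution → 51.79 μm/a
  chloride contribution → 85.66 μm/a
  ⇒ r_corr(carbon steel) = 137.5 μm/a
Category bounds: 80…200 μm/a bracket r_corr ⇒ C5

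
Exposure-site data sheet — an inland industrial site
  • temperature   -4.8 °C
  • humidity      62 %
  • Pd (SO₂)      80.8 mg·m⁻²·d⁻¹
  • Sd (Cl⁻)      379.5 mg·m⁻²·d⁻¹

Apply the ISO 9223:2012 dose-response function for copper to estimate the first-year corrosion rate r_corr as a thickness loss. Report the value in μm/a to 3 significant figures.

copper: T≤10 °C ⇒ hinge +0.126·(-4.8−10) = -1.8648
  Pd branch = 0.0053·Pd^0.26·e^(0.059·RH+f) = 0.09977 μm/a
  Cl⁻ term: 0.01025·379.5^0.27·exp(0.036·62+0.049·-4.8) = 0.3752
  sum: 0.09977 + 0.3752 → r_corr = 0.475 μm/a

r_corr = 0.475 μm/a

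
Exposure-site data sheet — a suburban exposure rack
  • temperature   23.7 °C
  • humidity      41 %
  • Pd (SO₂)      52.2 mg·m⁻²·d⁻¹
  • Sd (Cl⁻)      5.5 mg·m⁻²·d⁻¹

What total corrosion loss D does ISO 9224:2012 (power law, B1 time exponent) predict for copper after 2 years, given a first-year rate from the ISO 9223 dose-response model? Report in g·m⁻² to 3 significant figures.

copper: T>10 °C ⇒ hinge -0.080·(23.7−10) = -1.0960
  SO₂ term: 0.0053·52.2^0.26·exp(0.059·41-1.0960) = 0.05565
  Cl⁻ term: 0.01025·5.5^0.27·exp(0.036·41+0.049·23.7) = 0.227
  r_corr = 0.05565 + 0.227 = 0.2826 μm/a
Power-law: D(2) = r_corr · 2^0.667
  D(2) = 0.2826 × 2^0.667 = 0.2826 × 1.588 = 0.4487 μm
  Mass loss = 0.4487 μm × 8.96 g/cm³ = 4.021 g·m⁻²

D(2) = 4.02 g·m⁻²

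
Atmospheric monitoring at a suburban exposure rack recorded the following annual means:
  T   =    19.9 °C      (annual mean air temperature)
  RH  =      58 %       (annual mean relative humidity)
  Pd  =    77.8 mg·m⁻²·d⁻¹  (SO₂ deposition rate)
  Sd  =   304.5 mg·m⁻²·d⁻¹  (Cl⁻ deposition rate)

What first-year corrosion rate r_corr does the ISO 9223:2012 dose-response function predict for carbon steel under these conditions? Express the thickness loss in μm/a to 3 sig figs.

carbon steel: f(T) = -0.054·(T−10) [T>10 °C] = -0.5346
  sulphur-dioxide contribution → 31.83 μm/a
  chloride contribution → 53.13 μm/a
  ⇒ r_corr(carbon steel) = 84.97 μm/a

r_corr = 85.0 μm/a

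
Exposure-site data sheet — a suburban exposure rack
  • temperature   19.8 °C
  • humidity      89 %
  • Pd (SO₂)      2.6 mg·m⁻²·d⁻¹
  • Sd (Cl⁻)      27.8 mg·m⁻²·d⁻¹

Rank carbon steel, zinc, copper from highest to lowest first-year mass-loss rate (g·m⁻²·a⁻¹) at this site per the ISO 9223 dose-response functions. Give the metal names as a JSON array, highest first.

["carbon steel", "copper", "zinc"]

carbon steel: T>10 °C ⇒ hinge -0.054·(19.8−10) = -0.5292
  Pd branch = 1.77·Pd^0.52·e^(0.02·RH+f) = 10.16 μm/a
  Sd branch = 0.102·Sd^0.62·e^(0.033·RH+0.04·T) = 33.37 μm/a
  sum: 10.16 + 33.37 → r_corr = 43.53 μm/a
  mass loss = 43.53 μm/a × 7.85 g/cm³ = 341.7 g·m⁻²·a⁻¹
zinc: T>10 °C ⇒ hinge -0.071·(19.8−10) = -0.6958
  SO₂ term: 0.0129·2.6^0.44·exp(0.046·89-0.6958) = 0.5875
  Cl⁻ term: 0.0175·27.8^0.57·exp(0.008·89+0.085·19.8) = 1.277
  r_corr = 0.5875 + 1.277 = 1.865 μm/a
  mass loss = 1.865 μm/a × 7.14 g/cm³ = 13.31 g·m⁻²·a⁻¹
copper: T>10 °C ⇒ hinge -0.080·(19.8−10) = -0.7840
  SO₂ term: 0.0053·2.6^0.26·exp(0.059·89-0.7840) = 0.5918
  Cl⁻ term: 0.01025·27.8^0.27·exp(0.036·89+0.049·19.8) = 1.635
  sum: 0.5918 + 1.635 → r_corr = 2.227 μm/a
  mass loss = 2.227 μm/a × 8.96 g/cm³ = 19.95 g·m⁻²·a⁻¹
Ordering by g·m⁻²·a⁻¹: carbon steel (342) > copper (19.9) > zinc (13.3)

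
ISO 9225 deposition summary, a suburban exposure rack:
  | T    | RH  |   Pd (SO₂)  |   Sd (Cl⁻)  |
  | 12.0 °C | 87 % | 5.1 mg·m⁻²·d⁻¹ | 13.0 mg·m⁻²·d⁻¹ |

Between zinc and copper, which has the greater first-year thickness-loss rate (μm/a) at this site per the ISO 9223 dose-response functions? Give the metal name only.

zinc: T>10 °C ⇒ hinge -0.071·(12.0−10) = -0.1420
  SO₂ term: 0.0129·5.1^0.44·exp(0.046·87-0.1420) = 1.254
  Sd branch = 0.0175·Sd^0.57·e^(0.008·RH+0.085·T) = 0.42 μm/a
  r_corr = 1.254 + 0.42 = 1.674 μm/a
copper: f(T) = -0.080·(T−10) [T>10 °C] = -0.1600
  Pd branch = 0.0053·Pd^0.26·e^(0.059·RH+f) = 1.169 μm/a
  Cl⁻ term: 0.01025·13.0^0.27·exp(0.036·87+0.049·12.0) = 0.8454
  sum: 1.169 + 0.8454 → r_corr = 2.015 μm/a
Ordering by μm/a: copper (2.01) > zinc (1.67)

copper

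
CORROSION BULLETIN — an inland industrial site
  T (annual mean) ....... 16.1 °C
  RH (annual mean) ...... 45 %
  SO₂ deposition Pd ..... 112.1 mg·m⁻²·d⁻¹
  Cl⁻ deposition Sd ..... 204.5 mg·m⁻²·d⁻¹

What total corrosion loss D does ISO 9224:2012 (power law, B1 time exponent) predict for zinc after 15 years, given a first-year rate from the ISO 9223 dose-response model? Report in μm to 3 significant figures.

D(15) = 23.3 μm

zinc: f(T) = -0.071·(T−10) [T>10 °C] = -0.4331
  Pd branch = 0.0129·Pd^0.44·e^(0.046·RH+f) = 0.5288 μm/a
  Sd branch = 0.0175·Sd^0.57·e^(0.008·RH+0.085·T) = 2.046 μm/a
  sum: 0.5288 + 2.046 → r_corr = 2.574 μm/a
Power-law: D(15) = r_corr · 15^0.813
  D(15) = 2.574 × 15^0.813 = 2.574 × 9.04 = 23.27 μm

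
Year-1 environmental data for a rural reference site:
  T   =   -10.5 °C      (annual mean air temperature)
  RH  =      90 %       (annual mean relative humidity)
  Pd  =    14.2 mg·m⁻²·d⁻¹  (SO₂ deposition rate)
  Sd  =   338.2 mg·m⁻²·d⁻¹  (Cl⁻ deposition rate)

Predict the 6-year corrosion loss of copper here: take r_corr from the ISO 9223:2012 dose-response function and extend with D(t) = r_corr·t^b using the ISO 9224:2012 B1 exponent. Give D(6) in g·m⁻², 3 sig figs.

D(6) = 27.1 g·m⁻²

copper: T≤10 °C ⇒ hinge +0.126·(-10.5−10) = -2.5830
  Pd branch = 0.0053·Pd^0.26·e^(0.059·RH+f) = 0.1615 μm/a
  Cl⁻ term: 0.01025·338.2^0.27·exp(0.036·90+0.049·-10.5) = 0.7538
  sum: 0.1615 + 0.7538 → r_corr = 0.9153 μm/a
ISO 9224: D(t) = r_corr · t^b with b = 0.667 (copper, B1)
  D(6) = 0.9153 × 6^0.667 = 0.9153 × 3.304 = 3.024 μm
  Mass loss = 3.024 μm × 8.96 g/cm³ = 27.1 g·m⁻²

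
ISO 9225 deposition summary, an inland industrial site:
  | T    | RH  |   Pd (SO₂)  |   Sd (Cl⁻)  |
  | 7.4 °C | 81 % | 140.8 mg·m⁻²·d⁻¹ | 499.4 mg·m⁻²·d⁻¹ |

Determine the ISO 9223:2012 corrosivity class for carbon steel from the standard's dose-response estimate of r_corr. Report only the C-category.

carbon steel: temperature factor f = +0.150·(-2.6) = -0.3900
  Pd branch = 1.77·Pd^0.52·e^(0.02·RH+f) = 79.33 μm/a
  Cl⁻ term: 0.102·499.4^0.62·exp(0.033·81+0.04·7.4) = 93.55
  sum: 79.33 + 93.55 → r_corr = 172.9 μm/a
Category bounds: 80…200 μm/a bracket r_corr ⇒ C5

C5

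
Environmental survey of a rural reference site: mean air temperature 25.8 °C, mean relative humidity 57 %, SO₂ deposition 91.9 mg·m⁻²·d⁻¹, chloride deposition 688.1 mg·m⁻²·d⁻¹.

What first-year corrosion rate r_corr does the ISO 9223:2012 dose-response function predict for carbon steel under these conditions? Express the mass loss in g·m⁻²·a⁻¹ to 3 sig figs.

r_corr = 1.04e+03 g·m⁻²·a⁻¹

carbon steel: temperature factor f = -0.054·(15.8) = -0.8532
  SO₂ term: 1.77·91.9^0.52·exp(0.02·57-0.8532) = 24.74
  Sd branch = 0.102·Sd^0.62·e^(0.033·RH+0.04·T) = 107.9 μm/a
  sum: 24.74 + 107.9 → r_corr = 132.6 μm/a
Convert to mass loss: 132.6 μm/a × 7.85 g/cm³ = 1041 g·m⁻²·a⁻¹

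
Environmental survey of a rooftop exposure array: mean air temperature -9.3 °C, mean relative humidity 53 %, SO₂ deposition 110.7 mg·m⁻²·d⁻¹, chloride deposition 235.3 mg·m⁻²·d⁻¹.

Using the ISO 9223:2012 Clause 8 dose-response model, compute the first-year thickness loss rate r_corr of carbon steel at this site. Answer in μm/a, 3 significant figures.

r_corr = 15.2 μm/a

carbon steel: T≤10 °C ⇒ hinge +0.150·(-9.3−10) = -2.8950
  sulphur-dioxide contribution → 3.266 μm/a
  chloride contribution → 11.94 μm/a
  ⇒ r_corr(carbon steel) = 15.21 μm/a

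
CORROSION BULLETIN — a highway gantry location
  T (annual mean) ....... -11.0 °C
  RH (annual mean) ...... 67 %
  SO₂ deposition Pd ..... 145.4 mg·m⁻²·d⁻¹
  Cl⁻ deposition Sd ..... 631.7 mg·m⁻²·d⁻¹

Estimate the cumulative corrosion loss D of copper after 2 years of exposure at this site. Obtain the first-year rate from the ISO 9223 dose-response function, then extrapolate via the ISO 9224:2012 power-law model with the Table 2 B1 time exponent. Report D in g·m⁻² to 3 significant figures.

D(2) = 6.43 g·m⁻²

copper: f(T) = +0.126·(T−10) [T≤10 °C] = -2.6460
  SO₂ term: 0.0053·145.4^0.26·exp(0.059·67-2.6460) = 0.07148
  Cl⁻ term: 0.01025·631.7^0.27·exp(0.036·67+0.049·-11.0) = 0.3804
  r_corr = 0.07148 + 0.3804 = 0.4519 μm/a
Power-law: D(2) = r_corr · 2^0.667
  D(2) = 0.4519 × 2^0.667 = 0.4519 × 1.588 = 0.7176 μm
  Mass loss = 0.7176 μm × 8.96 g/cm³ = 6.429 g·m⁻²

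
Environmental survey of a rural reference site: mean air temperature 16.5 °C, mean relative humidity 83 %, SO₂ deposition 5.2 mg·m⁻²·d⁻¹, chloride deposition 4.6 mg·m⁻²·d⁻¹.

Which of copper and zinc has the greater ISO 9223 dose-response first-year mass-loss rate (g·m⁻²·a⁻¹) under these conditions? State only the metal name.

copper: temperature factor f = -0.080·(6.5) = -0.5200
  Pd branch = 0.0053·Pd^0.26·e^(0.059·RH+f) = 0.6477 μm/a
  Cl⁻ term: 0.01025·4.6^0.27·exp(0.036·83+0.049·16.5) = 0.6894
  sum: 0.6477 + 0.6894 → r_corr = 1.337 μm/a
  mass loss = 1.337 μm/a × 8.96 g/cm³ = 11.98 g·m⁻²·a⁻¹
zinc: temperature factor f = -0.071·(6.5) = -0.4615
  Pd branch = 0.0129·Pd^0.44·e^(0.046·RH+f) = 0.7644 μm/a
  Cl⁻ term: 0.0175·4.6^0.57·exp(0.008·83+0.085·16.5) = 0.3298
  sum: 0.7644 + 0.3298 → r_corr = 1.094 μm/a
  mass loss = 1.094 μm/a × 7.14 g/cm³ = 7.813 g·m⁻²·a⁻¹
Ordering by g·m⁻²·a⁻¹: copper (12) > zinc (7.81)

copper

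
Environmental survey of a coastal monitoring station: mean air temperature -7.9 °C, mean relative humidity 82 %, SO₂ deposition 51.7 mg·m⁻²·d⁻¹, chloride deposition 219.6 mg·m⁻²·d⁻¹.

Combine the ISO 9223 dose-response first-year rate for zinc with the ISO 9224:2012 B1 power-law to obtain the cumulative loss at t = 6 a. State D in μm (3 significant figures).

zinc: T≤10 °C ⇒ hinge +0.038·(-7.9−10) = -0.6802
  Pd branch = 0.0129·Pd^0.44·e^(0.046·RH+f) = 1.612 μm/a
  Cl⁻ term: 0.0175·219.6^0.57·exp(0.008·82+0.085·-7.9) = 0.3724
  r_corr = 1.612 + 0.3724 = 1.984 μm/a
Power-law: D(6) = r_corr · 6^0.813
  D(6) = 1.984 × 6^0.813 = 1.984 × 4.292 = 8.515 μm

D(6) = 8.52 μm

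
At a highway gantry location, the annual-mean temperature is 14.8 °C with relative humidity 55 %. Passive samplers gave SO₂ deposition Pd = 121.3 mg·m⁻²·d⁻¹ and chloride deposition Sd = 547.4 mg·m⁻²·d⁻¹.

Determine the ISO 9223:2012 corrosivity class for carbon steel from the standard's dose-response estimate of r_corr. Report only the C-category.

C5

carbon steel: T>10 °C ⇒ hinge -0.054·(14.8−10) = -0.2592
  Pd branch = 1.77·Pd^0.52·e^(0.02·RH+f) = 49.74 μm/a
  Sd branch = 0.102·Sd^0.62·e^(0.033·RH+0.04·T) = 56.45 μm/a
  r_corr = 49.74 + 56.45 = 106.2 μm/a
ISO 9223 Table 2 (carbon steel): 80 < 106 ≤ 200 μm/a ⇒ C5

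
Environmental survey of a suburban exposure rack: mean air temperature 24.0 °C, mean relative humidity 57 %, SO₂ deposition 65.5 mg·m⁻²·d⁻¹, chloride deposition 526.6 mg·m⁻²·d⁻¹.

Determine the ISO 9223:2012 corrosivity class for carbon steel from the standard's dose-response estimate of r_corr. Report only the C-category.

C5

carbon steel: T>10 °C ⇒ hinge -0.054·(24.0−10) = -0.7560
  sulphur-dioxide contribution → 22.87 μm/a
  chloride contribution → 85.06 μm/a
  ⇒ r_corr(carbon steel) = 107.9 μm/a
Category bounds: 80…200 μm/a bracket r_corr ⇒ C5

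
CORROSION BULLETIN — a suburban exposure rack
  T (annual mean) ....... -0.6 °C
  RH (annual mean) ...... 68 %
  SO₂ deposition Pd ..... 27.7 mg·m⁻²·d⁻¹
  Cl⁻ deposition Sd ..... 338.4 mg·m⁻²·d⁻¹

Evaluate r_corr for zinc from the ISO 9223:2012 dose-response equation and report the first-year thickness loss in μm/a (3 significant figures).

r_corr = 1.64 μm/a

zinc: f(T) = +0.038·(T−10) [T≤10 °C] = -0.4028
  Pd branch = 0.0129·Pd^0.44·e^(0.046·RH+f) = 0.8488 μm/a
  Sd branch = 0.0175·Sd^0.57·e^(0.008·RH+0.085·T) = 0.7924 μm/a
  sum: 0.8488 + 0.7924 → r_corr = 1.641 μm/a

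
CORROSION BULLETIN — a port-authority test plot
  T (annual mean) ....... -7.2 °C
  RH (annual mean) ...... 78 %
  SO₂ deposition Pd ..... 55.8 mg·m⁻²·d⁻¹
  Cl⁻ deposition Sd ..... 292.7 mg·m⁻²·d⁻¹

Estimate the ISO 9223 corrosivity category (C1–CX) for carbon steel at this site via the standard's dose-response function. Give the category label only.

C3

carbon steel: T≤10 °C ⇒ hinge +0.150·(-7.2−10) = -2.5800
  Pd branch = 1.77·Pd^0.52·e^(0.02·RH+f) = 5.167 μm/a
  Sd branch = 0.102·Sd^0.62·e^(0.033·RH+0.04·T) = 33.93 μm/a
  sum: 5.167 + 33.93 → r_corr = 39.1 μm/a
ISO 9223 Table 2 (carbon steel): 25 < 39.1 ≤ 50 μm/a ⇒ C3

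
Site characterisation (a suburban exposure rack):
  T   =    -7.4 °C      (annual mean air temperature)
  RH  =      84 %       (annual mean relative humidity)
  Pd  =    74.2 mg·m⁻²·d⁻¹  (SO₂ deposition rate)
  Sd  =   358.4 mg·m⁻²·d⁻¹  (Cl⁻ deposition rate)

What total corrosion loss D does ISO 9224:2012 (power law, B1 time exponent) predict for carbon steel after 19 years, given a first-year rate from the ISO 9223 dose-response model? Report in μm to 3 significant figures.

carbon steel: T≤10 °C ⇒ hinge +0.150·(-7.4−10) = -2.6100
  Pd branch = 1.77·Pd^0.52·e^(0.02·RH+f) = 6.557 μm/a
  Cl⁻ term: 0.102·358.4^0.62·exp(0.033·84+0.04·-7.4) = 46.52
  r_corr = 6.557 + 46.52 = 53.07 μm/a
ISO 9224: D(t) = r_corr · t^b with b = 0.523 (carbon steel, B1)
  D(19) = 53.07 × 19^0.523 = 53.07 × 4.664 = 247.6 μm

D(19) = 248 μm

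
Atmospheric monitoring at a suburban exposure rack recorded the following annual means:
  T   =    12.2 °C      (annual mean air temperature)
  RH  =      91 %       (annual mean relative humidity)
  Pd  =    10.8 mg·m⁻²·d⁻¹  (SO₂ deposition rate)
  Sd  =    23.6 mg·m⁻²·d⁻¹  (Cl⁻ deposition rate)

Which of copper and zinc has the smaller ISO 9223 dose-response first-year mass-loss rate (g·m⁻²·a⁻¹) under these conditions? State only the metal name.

zinc

copper: T>10 °C ⇒ hinge -0.080·(12.2−10) = -0.1760
  Pd branch = 0.0053·Pd^0.26·e^(0.059·RH+f) = 1.771 μm/a
  Cl⁻ term: 0.01025·23.6^0.27·exp(0.036·91+0.049·12.2) = 1.158
  sum: 1.771 + 1.158 → r_corr = 2.929 μm/a
  mass loss = 2.929 μm/a × 8.96 g/cm³ = 26.25 g·m⁻²·a⁻¹
zinc: f(T) = -0.071·(T−10) [T>10 °C] = -0.1562
  Pd branch = 0.0129·Pd^0.44·e^(0.046·RH+f) = 2.067 μm/a
  Cl⁻ term: 0.0175·23.6^0.57·exp(0.008·91+0.085·12.2) = 0.6196
  r_corr = 2.067 + 0.6196 = 2.687 μm/a
  mass loss = 2.687 μm/a × 7.14 g/cm³ = 19.19 g·m⁻²·a⁻¹
Ordering by g·m⁻²·a⁻¹: copper (26.2) > zinc (19.2)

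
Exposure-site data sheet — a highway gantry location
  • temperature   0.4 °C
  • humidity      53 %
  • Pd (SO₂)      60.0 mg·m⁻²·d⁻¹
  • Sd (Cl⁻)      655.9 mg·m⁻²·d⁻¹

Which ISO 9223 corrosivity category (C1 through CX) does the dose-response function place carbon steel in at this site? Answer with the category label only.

carbon steel: temperature factor f = +0.150·(-9.6) = -1.4400
  Pd branch = 1.77·Pd^0.52·e^(0.02·RH+f) = 10.18 μm/a
  Cl⁻ term: 0.102·655.9^0.62·exp(0.033·53+0.04·0.4) = 33.23
  r_corr = 10.18 + 33.23 = 43.41 μm/a
43.4 μm/a falls in (25, 50] for carbon steel → category C3

C3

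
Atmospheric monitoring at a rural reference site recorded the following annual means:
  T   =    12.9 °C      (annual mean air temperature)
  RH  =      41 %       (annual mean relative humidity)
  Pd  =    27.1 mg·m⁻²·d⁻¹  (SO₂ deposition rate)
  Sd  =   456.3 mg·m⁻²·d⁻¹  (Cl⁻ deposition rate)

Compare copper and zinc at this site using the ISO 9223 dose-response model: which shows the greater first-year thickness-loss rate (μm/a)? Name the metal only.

zinc

copper: T>10 °C ⇒ hinge -0.080·(12.9−10) = -0.2320
  Pd branch = 0.0053·Pd^0.26·e^(0.059·RH+f) = 0.1113 μm/a
  Sd branch = 0.01025·Sd^0.27·e^(0.036·RH+0.049·T) = 0.4408 μm/a
  sum: 0.1113 + 0.4408 → r_corr = 0.5522 μm/a
zinc: T>10 °C ⇒ hinge -0.071·(12.9−10) = -0.2059
  Pd branch = 0.0129·Pd^0.44·e^(0.046·RH+f) = 0.2956 μm/a
  Cl⁻ term: 0.0175·456.3^0.57·exp(0.008·41+0.085·12.9) = 2.385
  sum: 0.2956 + 2.385 → r_corr = 2.68 μm/a
Ordering by μm/a: zinc (2.68) > copper (0.552)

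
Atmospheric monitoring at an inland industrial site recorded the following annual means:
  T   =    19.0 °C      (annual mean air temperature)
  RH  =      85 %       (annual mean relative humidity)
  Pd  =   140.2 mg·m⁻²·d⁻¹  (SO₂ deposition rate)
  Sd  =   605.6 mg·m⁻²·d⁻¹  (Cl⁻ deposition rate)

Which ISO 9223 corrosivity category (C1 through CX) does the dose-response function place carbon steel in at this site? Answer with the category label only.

carbon steel: T>10 °C ⇒ hinge -0.054·(19.0−10) = -0.4860
  Pd branch = 1.77·Pd^0.52·e^(0.02·RH+f) = 77.9 μm/a
  Cl⁻ term: 0.102·605.6^0.62·exp(0.033·85+0.04·19.0) = 191.3
  r_corr = 77.9 + 191.3 = 269.2 μm/a
Category bounds: 200…700 μm/a bracket r_corr ⇒ CX

CX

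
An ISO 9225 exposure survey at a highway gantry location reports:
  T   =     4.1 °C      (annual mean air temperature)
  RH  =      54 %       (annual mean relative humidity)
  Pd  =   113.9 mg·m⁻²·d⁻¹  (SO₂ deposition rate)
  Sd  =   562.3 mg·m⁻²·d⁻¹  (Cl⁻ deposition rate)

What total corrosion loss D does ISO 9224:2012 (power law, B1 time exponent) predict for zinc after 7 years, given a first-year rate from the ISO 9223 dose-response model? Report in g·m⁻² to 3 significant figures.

zinc: temperature factor f = +0.038·(-5.9) = -0.2242
  SO₂ term: 0.0129·113.9^0.44·exp(0.046·54-0.2242) = 0.9928
  Sd branch = 0.0175·Sd^0.57·e^(0.008·RH+0.085·T) = 1.411 μm/a
  r_corr = 0.9928 + 1.411 = 2.404 μm/a
ISO 9224: D(t) = r_corr · t^b with b = 0.813 (zinc, B1)
  D(7) = 2.404 × 7^0.813 = 2.404 × 4.865 = 11.69 μm
  Mass loss = 11.69 μm × 7.14 g/cm³ = 83.49 g·m⁻²

D(7) = 83.5 g·m⁻²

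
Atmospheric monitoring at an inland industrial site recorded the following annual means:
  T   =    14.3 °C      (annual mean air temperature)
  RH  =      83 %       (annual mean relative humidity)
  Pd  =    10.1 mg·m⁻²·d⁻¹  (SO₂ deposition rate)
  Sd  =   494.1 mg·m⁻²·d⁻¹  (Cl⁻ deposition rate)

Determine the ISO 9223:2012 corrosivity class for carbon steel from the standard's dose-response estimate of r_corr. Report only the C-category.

carbon steel: T>10 °C ⇒ hinge -0.054·(14.3−10) = -0.2322
  Pd branch = 1.77·Pd^0.52·e^(0.02·RH+f) = 24.56 μm/a
  Sd branch = 0.102·Sd^0.62·e^(0.033·RH+0.04·T) = 130.8 μm/a
  sum: 24.56 + 130.8 → r_corr = 155.4 μm/a
155 μm/a falls in (80, 200] for carbon steel → category C5

C5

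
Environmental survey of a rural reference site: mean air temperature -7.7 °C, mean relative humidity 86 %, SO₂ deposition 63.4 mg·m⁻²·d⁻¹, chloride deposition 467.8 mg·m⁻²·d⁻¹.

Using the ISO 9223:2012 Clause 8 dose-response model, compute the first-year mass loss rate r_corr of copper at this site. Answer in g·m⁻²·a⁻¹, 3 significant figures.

r_corr = 9.72 g·m⁻²·a⁻¹

copper: f(T) = +0.126·(T−10) [T≤10 °C] = -2.2302
  Pd branch = 0.0053·Pd^0.26·e^(0.059·RH+f) = 0.2678 μm/a
  Sd branch = 0.01025·Sd^0.27·e^(0.036·RH+0.049·T) = 0.8173 μm/a
  r_corr = 0.2678 + 0.8173 = 1.085 μm/a
Convert to mass loss: 1.085 μm/a × 8.96 g/cm³ = 9.722 g·m⁻²·a⁻¹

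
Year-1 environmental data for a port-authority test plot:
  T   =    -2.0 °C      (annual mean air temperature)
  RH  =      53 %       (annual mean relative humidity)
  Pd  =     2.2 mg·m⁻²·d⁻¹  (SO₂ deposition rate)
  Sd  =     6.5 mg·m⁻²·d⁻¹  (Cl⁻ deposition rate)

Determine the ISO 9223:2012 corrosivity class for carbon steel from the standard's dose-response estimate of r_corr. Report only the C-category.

carbon steel: temperature factor f = +0.150·(-12.0) = -1.8000
  sulphur-dioxide contribution → 1.272 μm/a
  chloride contribution → 1.728 μm/a
  total first-year rate 3 μm/a
ISO 9223 Table 2 (carbon steel): 1.3 < 3 ≤ 25 μm/a ⇒ C2

C2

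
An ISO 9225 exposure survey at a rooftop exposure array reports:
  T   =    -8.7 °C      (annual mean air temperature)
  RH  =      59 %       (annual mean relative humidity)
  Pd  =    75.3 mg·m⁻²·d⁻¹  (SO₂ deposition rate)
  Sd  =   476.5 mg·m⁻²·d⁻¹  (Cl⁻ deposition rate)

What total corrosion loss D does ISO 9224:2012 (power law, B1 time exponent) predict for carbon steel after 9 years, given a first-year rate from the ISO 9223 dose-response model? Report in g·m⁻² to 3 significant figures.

D(9) = 654 g·m⁻²

carbon steel: f(T) = +0.150·(T−10) [T≤10 °C] = -2.8050
  sulphur-dioxide contribution → 3.297 μm/a
  chloride contribution → 23.09 μm/a
  total first-year rate 26.39 μm/a
ISO 9224: D(t) = r_corr · t^b with b = 0.523 (carbon steel, B1)
  D(9) = 26.39 × 9^0.523 = 26.39 × 3.156 = 83.27 μm
  Mass loss = 83.27 μm × 7.85 g/cm³ = 653.7 g·m⁻²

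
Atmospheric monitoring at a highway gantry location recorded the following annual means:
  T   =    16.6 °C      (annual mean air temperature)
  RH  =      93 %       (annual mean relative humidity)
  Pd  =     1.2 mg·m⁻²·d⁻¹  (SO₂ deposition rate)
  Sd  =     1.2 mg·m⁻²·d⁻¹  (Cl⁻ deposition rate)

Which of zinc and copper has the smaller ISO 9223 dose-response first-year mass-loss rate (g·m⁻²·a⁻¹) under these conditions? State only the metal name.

zinc: T>10 °C ⇒ hinge -0.071·(16.6−10) = -0.4686
  sulphur-dioxide contribution → 0.6307 μm/a
  chloride contribution → 0.1675 μm/a
  total first-year rate 0.7982 μm/a
  mass loss = 0.7982 μm/a × 7.14 g/cm³ = 5.699 g·m⁻²·a⁻¹
copper: temperature factor f = -0.080·(6.6) = -0.5280
  sulphur-dioxide contribution → 0.7916 μm/a
  chloride contribution → 0.6908 μm/a
  total first-year rate 1.482 μm/a
  mass loss = 1.482 μm/a × 8.96 g/cm³ = 13.28 g·m⁻²·a⁻¹
Ordering by g·m⁻²·a⁻¹: copper (13.3) > zinc (5.7)

zinc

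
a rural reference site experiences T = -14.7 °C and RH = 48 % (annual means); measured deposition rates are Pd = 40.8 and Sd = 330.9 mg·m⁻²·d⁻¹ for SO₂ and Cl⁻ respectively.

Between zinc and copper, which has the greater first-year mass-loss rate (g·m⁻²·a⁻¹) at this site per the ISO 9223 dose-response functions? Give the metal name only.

zinc: temperature factor f = +0.038·(-24.7) = -0.9386
  sulphur-dioxide contribution → 0.2347 μm/a
  chloride contribution → 0.2011 μm/a
  ⇒ r_corr(zinc) = 0.4358 μm/a
  mass loss = 0.4358 μm/a × 7.14 g/cm³ = 3.112 g·m⁻²·a⁻¹
copper: temperature factor f = +0.126·(-24.7) = -3.1122
  sulphur-dioxide contribution → 0.0105 μm/a
  chloride contribution → 0.1345 μm/a
  total first-year rate 0.145 μm/a
  mass loss = 0.145 μm/a × 8.96 g/cm³ = 1.299 g·m⁻²·a⁻¹
Ordering by g·m⁻²·a⁻¹: zinc (3.11) > copper (1.3)

zinc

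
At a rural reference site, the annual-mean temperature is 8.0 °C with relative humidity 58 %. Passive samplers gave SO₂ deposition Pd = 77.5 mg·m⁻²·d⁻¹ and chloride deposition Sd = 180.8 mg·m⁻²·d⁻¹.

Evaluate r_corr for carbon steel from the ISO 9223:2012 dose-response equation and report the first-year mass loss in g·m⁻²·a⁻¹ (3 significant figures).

r_corr = 503 g·m⁻²·a⁻¹

carbon steel: temperature factor f = +0.150·(-2.0) = -0.3000
  SO₂ term: 1.77·77.5^0.52·exp(0.02·58-0.3000) = 40.17
  Sd branch = 0.102·Sd^0.62·e^(0.033·RH+0.04·T) = 23.89 μm/a
  sum: 40.17 + 23.89 → r_corr = 64.06 μm/a
Convert to mass loss: 64.06 μm/a × 7.85 g/cm³ = 502.9 g·m⁻²·a⁻¹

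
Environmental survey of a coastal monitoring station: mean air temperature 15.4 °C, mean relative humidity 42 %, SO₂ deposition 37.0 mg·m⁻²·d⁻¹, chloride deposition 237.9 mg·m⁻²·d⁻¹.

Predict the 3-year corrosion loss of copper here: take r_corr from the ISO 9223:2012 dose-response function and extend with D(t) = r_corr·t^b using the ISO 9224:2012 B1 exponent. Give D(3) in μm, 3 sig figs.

D(3) = 1.12 μm

copper: f(T) = -0.080·(T−10) [T>10 °C] = -0.4320
  sulphur-dioxide contribution → 0.1049 μm/a
  chloride contribution → 0.4332 μm/a
  total first-year rate 0.5381 μm/a
Long-term exponent b (ISO 9224 Table 2, B1) = 0.667
  D(3) = 0.5381 × 3^0.667 = 0.5381 × 2.081 = 1.12 μm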